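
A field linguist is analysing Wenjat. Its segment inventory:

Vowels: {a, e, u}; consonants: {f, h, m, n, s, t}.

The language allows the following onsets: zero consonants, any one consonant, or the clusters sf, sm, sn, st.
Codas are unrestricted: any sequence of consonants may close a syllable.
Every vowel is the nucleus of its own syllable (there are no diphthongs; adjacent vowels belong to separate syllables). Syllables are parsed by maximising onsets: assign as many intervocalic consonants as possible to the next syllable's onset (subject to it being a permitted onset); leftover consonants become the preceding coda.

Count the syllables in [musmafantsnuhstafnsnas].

Vowels present: u, a, a, u, a, a; each is a nucleus, giving 6 syllables.

6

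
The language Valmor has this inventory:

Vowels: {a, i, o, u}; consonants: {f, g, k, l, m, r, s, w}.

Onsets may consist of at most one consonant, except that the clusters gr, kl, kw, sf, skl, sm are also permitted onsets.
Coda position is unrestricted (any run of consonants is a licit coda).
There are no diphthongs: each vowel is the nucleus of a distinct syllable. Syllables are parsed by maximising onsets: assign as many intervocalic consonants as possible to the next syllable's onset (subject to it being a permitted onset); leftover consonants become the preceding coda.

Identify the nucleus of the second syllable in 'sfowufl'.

Vowels present: o, u; each is a nucleus, giving 2 syllables.
The second nucleus (vowel 2 from the left) is /u/.

u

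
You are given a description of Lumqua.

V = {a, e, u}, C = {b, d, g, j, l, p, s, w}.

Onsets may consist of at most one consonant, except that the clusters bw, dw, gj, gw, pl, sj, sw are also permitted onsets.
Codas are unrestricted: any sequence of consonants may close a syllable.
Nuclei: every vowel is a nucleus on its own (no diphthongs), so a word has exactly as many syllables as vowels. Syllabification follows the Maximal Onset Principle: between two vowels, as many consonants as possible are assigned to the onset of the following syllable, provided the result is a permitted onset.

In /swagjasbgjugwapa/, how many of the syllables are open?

Vowels present: a, a, u, a, a; each is a nucleus, giving 5 syllables.
V1 /a/ – V2 /a/: /gj/ — entire cluster is a permitted onset → onset /gj/, coda ∅.
V2 /a/ – V3 /u/: /sbgj/; trying suffixes from longest down, /gj/ is the first permitted one, so coda /sb/ | onset /gj/.
V3 /u/ – V4 /a/: /gw/ is a licit onset in full, so it all attaches to the next syllable.
V4 /a/ – V5 /a/: /p/ → onset of the next syllable (single consonants are always licit onsets).
So the parse is swa.gjasb.gju.gwa.pa.
Classifying each syllable: /swa/ (open), /gjasb/ (closed), /gju/ (open), /gwa/ (open), /pa/ (open).
Open syllables: 4.

4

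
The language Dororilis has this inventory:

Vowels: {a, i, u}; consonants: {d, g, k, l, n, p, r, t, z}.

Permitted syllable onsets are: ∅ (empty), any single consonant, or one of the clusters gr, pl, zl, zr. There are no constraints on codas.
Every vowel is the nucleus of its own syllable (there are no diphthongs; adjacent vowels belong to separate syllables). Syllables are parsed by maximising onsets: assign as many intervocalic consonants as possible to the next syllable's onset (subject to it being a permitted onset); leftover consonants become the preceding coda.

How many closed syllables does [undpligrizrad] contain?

2

Vowels present: u, i, i, a; each is a nucleus, giving 4 syllables.
/u…i/ gap (V1→V2): /ndpl/ splits as /nd/ + /pl/ (/pl/ is the longest suffix that is a licit onset).
/i…i/ gap (V2→V3): cluster /gr/ — /gr/ is itself a permitted onset, so the whole cluster goes right; preceding coda = ∅.
/i…a/ gap (V3→V4): /zr/ — entire cluster is a permitted onset → onset /zr/, coda ∅.
Syllabification: und.pli.gri.zrad.
Classifying each syllable: /und/ (closed), /pli/ (open), /gri/ (open), /zrad/ (closed).
Closed syllables: 2.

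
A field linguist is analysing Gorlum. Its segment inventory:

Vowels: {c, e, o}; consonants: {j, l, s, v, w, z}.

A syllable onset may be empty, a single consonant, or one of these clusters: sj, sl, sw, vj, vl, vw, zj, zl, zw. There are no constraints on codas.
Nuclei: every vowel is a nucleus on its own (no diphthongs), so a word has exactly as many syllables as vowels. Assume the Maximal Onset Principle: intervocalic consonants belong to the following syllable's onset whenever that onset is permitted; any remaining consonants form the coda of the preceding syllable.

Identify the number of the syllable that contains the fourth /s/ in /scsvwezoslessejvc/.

4

Vowels present: c, e, o, e, e, c; each is a nucleus, giving 6 syllables.
/c…e/ gap (V1→V2): cluster /svw/ — the longest permitted-onset suffix is /vw/; onset = /vw/, preceding coda = /s/.
/e…o/ gap (V2→V3): /z/ → onset of the next syllable (single consonants are always licit onsets).
/o…e/ gap (V3→V4): /sl/ is a licit onset in full, so it all attaches to the next syllable.
/e…e/ gap (V4→V5): /ss/ splits as /s/ + /s/ (/s/ is the longest suffix that is a licit onset).
/e…c/ gap (V5→V6): /jv/ — longest licit onset from the right is /v/, leaving /j/ as coda.
So the parse is scs.vwe.zo.sles.sej.vc.
The fourth /s/ is in the coda of syllable 4 (/sles/).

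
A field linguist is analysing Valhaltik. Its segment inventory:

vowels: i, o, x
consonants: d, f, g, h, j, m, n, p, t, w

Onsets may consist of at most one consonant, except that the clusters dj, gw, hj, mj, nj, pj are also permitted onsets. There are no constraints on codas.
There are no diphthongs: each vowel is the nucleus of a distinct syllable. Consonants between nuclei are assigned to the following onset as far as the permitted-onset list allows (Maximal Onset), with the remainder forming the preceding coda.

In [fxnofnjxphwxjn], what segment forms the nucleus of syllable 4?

x

The vowels are x, o, x, x — 4 nuclei, so 4 syllables.
The fourth nucleus (vowel 4 from the left) is /x/.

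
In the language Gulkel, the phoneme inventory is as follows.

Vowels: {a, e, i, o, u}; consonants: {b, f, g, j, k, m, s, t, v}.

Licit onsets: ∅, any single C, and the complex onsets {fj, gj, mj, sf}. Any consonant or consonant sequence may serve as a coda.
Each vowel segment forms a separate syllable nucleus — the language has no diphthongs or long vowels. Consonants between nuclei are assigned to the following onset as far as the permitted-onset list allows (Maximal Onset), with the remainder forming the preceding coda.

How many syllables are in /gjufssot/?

The vowels are u, o — 2 nuclei, so 2 syllables.

2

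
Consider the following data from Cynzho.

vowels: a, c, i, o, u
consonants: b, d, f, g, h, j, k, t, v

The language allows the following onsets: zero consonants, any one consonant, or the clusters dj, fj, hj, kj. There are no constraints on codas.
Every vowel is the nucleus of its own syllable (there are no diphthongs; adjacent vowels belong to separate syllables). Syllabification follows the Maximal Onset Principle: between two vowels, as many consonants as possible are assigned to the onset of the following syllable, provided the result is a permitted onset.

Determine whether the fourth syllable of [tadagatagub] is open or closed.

open

The vowels are a, a, a, a, u — 5 nuclei, so 5 syllables.
σ1/σ2 boundary: /d/ is a single consonant, so it becomes the next onset.
σ2/σ3 boundary: /g/ → onset of the next syllable (single consonants are always licit onsets).
σ3/σ4 boundary: just /t/ — single C goes to the following onset.
σ4/σ5 boundary: /g/ → onset of the next syllable (single consonants are always licit onsets).
So the parse is ta.da.ga.ta.gub.
Syllable 4 is /ta/; it ends in its nucleus with no coda, so it is open.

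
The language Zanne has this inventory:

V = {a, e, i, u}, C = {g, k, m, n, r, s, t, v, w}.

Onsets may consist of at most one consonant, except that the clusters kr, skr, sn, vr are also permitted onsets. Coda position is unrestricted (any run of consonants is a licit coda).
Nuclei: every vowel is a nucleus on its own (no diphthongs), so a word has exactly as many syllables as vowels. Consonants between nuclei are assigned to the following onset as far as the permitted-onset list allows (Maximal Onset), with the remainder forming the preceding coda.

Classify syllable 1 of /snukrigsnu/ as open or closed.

open

Nuclei (vowels): u, i, u → 3 syllables.
/u…i/ gap (V1→V2): /kr/ is a licit onset in full, so it all attaches to the next syllable.
/i…u/ gap (V2→V3): /gsn/ — longest licit onset from the right is /sn/, leaving /g/ as coda.
Syllabification: snu.krig.snu.
Syllable 1 is /snu/; it ends in its nucleus with no coda, so it is open.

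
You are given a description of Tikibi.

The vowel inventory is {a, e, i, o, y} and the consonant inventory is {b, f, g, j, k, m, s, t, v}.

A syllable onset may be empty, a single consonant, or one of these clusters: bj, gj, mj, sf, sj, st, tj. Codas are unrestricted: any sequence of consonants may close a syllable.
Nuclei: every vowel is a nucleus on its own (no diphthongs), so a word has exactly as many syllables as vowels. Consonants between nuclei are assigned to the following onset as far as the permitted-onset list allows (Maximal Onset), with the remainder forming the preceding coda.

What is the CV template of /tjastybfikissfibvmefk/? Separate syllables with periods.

Nuclei (vowels): a, y, i, i, i, e → 6 syllables.
V1 /a/ – V2 /y/: cluster /st/ — /st/ is itself a permitted onset, so the whole cluster goes right; preceding coda = ∅.
V2 /y/ – V3 /i/: /bf/ splits as /b/ + /f/ (/f/ is the longest suffix that is a licit onset).
V3 /i/ – V4 /i/: just /k/ — single C goes to the following onset.
V4 /i/ – V5 /i/: /ssf/ splits as /s/ + /sf/ (/sf/ is the longest suffix that is a licit onset).
V5 /i/ – V6 /e/: cluster /bvm/ — the longest permitted-onset suffix is /m/; onset = /m/, preceding coda = /bv/.
Result: tja.styb.fi.kis.sfibv.mefk.
Mapping each syllable to C/V: /tja/ → CCV, /styb/ → CCVC, /fi/ → CV, /kis/ → CVC, /sfibv/ → CCVCC, /mefk/ → CVCC.

CCV.CCVC.CV.CVC.CCVCC.CVCC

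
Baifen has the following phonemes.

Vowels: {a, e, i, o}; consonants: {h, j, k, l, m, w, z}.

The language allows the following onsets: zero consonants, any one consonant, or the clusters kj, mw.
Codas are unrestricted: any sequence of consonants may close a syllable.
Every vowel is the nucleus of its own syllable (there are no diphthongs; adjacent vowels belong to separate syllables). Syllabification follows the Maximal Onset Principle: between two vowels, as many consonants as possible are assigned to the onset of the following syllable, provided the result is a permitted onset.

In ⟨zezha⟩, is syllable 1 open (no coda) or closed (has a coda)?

Nuclei (vowels): e, a → 2 syllables.
/e…a/ gap (V1→V2): /zh/ splits as /z/ + /h/ (/h/ is the longest suffix that is a licit onset).
Syllabification: zez.ha.
Syllable 1 is /zez/ with coda /z/, so it is closed.

closed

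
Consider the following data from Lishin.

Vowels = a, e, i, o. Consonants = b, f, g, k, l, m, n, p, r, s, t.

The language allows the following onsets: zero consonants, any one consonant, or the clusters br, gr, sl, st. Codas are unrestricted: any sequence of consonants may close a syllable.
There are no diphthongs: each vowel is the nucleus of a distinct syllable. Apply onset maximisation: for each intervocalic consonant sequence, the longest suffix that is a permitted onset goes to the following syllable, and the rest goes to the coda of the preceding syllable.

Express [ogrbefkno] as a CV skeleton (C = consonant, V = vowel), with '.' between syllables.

Vowels present: o, e, o; each is a nucleus, giving 3 syllables.
V1 /o/ – V2 /e/: /grb/; trying suffixes from longest down, /b/ is the first permitted one, so coda /gr/ | onset /b/.
V2 /e/ – V3 /o/: /fkn/ — longest licit onset from the right is /n/, leaving /fk/ as coda.
So the parse is ogr.befk.no.
Mapping each syllable to C/V: /ogr/ → VCC, /befk/ → CVCC, /no/ → CV.

VCC.CVCC.CV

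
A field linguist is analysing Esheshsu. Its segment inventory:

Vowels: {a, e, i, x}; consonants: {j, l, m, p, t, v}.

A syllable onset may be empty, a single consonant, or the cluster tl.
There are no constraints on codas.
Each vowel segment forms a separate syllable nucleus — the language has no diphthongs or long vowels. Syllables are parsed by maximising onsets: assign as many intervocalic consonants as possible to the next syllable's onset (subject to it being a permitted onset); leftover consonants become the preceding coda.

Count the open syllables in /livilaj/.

2

Nuclei (vowels): i, i, a → 3 syllables.
V1 /i/ – V2 /i/: just /v/ — single C goes to the following onset.
V2 /i/ – V3 /a/: /l/ → onset of the next syllable (single consonants are always licit onsets).
Result: li.vi.laj.
Classifying each syllable: /li/ (open), /vi/ (open), /laj/ (closed).
Open syllables: 2.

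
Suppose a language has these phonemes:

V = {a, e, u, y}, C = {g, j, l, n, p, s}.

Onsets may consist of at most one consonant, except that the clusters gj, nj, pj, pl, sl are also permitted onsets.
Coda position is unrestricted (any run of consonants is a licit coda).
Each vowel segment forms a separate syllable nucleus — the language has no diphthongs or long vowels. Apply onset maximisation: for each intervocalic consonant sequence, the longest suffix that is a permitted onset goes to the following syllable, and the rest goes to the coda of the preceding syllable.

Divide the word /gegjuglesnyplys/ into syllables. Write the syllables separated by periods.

ge.gjug.les.ny.plys

The vowels are e, u, e, y, y — 5 nuclei, so 5 syllables.
Between /e/ (V1) and /u/ (V2): /gj/ — entire cluster is a permitted onset → onset /gj/, coda ∅.
Between /u/ (V2) and /e/ (V3): cluster /gl/ — the longest permitted-onset suffix is /l/; onset = /l/, preceding coda = /g/.
Between /e/ (V3) and /y/ (V4): cluster /sn/ — the longest permitted-onset suffix is /n/; onset = /n/, preceding coda = /s/.
Between /y/ (V4) and /y/ (V5): /pl/ — entire cluster is a permitted onset → onset /pl/, coda ∅.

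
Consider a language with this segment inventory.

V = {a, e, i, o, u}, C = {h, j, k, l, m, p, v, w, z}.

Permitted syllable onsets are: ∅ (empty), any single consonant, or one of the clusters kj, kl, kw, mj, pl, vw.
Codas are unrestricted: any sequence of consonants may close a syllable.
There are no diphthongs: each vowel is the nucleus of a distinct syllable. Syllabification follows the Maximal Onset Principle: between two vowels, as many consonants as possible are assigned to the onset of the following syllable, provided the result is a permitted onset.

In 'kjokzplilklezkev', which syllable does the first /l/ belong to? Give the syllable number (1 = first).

2

The vowels are o, i, e, e — 4 nuclei, so 4 syllables.
σ1/σ2 boundary: /kzpl/ splits as /kz/ + /pl/ (/pl/ is the longest suffix that is a licit onset).
σ2/σ3 boundary: /lkl/ splits as /l/ + /kl/ (/kl/ is the longest suffix that is a licit onset).
σ3/σ4 boundary: /zk/; trying suffixes from longest down, /k/ is the first permitted one, so coda /z/ | onset /k/.
Putting it together: kjokz.plil.klez.kev.
The first /l/ is in the onset of syllable 2 (/plil/).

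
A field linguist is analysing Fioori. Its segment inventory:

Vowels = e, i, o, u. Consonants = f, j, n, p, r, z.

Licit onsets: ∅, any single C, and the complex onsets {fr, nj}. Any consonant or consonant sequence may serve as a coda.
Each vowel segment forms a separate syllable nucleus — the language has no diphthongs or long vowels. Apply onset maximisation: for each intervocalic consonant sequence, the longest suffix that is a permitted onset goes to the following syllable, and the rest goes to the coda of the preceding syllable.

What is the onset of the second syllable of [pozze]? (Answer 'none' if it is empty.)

Nuclei (vowels): o, e → 2 syllables.
/o…e/ gap (V1→V2): /zz/ splits as /z/ + /z/ (/z/ is the longest suffix that is a licit onset).
Result: poz.ze.
Syllable 2 is /ze/: onset /z/, nucleus /e/, coda ∅.

z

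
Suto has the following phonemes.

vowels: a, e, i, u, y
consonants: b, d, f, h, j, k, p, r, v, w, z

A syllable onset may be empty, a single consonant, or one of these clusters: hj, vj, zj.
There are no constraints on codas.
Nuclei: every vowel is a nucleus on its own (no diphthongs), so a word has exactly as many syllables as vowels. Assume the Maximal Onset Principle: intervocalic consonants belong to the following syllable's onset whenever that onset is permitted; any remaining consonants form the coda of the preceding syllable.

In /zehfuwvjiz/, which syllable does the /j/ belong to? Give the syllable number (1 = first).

3

The vowels are e, u, i — 3 nuclei, so 3 syllables.
Between /e/ (V1) and /u/ (V2): /hf/ — longest licit onset from the right is /f/, leaving /h/ as coda.
Between /u/ (V2) and /i/ (V3): /wvj/ splits as /w/ + /vj/ (/vj/ is the longest suffix that is a licit onset).
Putting it together: zeh.fuw.vjiz.
The /j/ is in the onset of syllable 3 (/vjiz/).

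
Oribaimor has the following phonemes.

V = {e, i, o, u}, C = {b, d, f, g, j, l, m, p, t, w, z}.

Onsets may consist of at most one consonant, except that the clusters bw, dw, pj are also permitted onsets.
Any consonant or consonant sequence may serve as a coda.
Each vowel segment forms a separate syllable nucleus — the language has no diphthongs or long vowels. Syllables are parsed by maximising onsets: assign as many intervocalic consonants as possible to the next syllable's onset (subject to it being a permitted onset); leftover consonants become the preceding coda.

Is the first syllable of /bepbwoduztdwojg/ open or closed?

closed

The vowels are e, o, u, o — 4 nuclei, so 4 syllables.
σ1/σ2 boundary: /pbw/; trying suffixes from longest down, /bw/ is the first permitted one, so coda /p/ | onset /bw/.
σ2/σ3 boundary: /d/ → onset of the next syllable (single consonants are always licit onsets).
σ3/σ4 boundary: /ztdw/; trying suffixes from longest down, /dw/ is the first permitted one, so coda /zt/ | onset /dw/.
So the parse is bep.bwo.duzt.dwojg.
Syllable 1 is /bep/ with coda /p/, so it is closed.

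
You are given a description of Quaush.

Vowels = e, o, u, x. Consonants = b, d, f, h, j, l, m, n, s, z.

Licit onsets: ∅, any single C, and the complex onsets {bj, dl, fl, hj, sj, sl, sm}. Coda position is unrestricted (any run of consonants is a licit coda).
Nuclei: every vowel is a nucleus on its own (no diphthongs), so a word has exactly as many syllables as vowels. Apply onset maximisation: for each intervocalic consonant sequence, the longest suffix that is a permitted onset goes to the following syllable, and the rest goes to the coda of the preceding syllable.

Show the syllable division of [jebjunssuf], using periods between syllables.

Vowels present: e, u, u; each is a nucleus, giving 3 syllables.
Between /e/ (V1) and /u/ (V2): /bj/ — entire cluster is a permitted onset → onset /bj/, coda ∅.
Between /u/ (V2) and /u/ (V3): /nss/; trying suffixes from longest down, /s/ is the first permitted one, so coda /ns/ | onset /s/.

je.bjuns.suf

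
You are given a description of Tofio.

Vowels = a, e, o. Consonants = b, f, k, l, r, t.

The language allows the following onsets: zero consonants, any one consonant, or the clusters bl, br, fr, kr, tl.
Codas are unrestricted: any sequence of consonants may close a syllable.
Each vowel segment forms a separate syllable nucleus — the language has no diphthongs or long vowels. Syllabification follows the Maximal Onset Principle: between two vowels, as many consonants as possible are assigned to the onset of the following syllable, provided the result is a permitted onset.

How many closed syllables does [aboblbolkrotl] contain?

Nuclei (vowels): a, o, o, o → 4 syllables.
V1 /a/ – V2 /o/: /b/ is a single consonant, so it becomes the next onset.
V2 /o/ – V3 /o/: /blb/ — longest licit onset from the right is /b/, leaving /bl/ as coda.
V3 /o/ – V4 /o/: /lkr/; trying suffixes from longest down, /kr/ is the first permitted one, so coda /l/ | onset /kr/.
Syllabification: a.bobl.bol.krotl.
Classifying each syllable: /a/ (open), /bobl/ (closed), /bol/ (closed), /krotl/ (closed).
Closed syllables: 3.

3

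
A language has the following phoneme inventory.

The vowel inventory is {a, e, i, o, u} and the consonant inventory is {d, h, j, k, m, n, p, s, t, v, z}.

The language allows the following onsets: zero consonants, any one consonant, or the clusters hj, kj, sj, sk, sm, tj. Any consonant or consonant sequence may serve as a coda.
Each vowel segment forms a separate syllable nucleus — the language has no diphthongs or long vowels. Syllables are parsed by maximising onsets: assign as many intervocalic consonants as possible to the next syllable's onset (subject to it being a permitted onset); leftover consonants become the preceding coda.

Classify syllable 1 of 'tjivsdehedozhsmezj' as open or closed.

Nuclei (vowels): i, e, e, o, e → 5 syllables.
/i…e/ gap (V1→V2): /vsd/; trying suffixes from longest down, /d/ is the first permitted one, so coda /vs/ | onset /d/.
/e…e/ gap (V2→V3): /h/ → onset of the next syllable (single consonants are always licit onsets).
/e…o/ gap (V3→V4): /d/ is a single consonant, so it becomes the next onset.
/o…e/ gap (V4→V5): /zhsm/ — longest licit onset from the right is /sm/, leaving /zh/ as coda.
Result: tjivs.de.he.dozh.smezj.
Syllable 1 is /tjivs/ with coda /vs/, so it is closed.

closed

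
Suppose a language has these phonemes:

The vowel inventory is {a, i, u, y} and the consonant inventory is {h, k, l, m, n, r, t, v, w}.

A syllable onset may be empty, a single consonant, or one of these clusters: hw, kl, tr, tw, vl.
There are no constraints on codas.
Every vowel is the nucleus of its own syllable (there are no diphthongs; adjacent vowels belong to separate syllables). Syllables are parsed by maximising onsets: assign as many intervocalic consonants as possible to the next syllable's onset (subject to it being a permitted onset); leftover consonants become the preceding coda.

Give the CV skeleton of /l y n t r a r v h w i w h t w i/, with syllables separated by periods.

The vowels are y, a, i, i — 4 nuclei, so 4 syllables.
/y…a/ gap (V1→V2): /ntr/; trying suffixes from longest down, /tr/ is the first permitted one, so coda /n/ | onset /tr/.
/a…i/ gap (V2→V3): cluster /rvhw/ — the longest permitted-onset suffix is /hw/; onset = /hw/, preceding coda = /rv/.
/i…i/ gap (V3→V4): /whtw/ — longest licit onset from the right is /tw/, leaving /wh/ as coda.
Result: lyn.trarv.hwiwh.twi.
Mapping each syllable to C/V: /lyn/ → CVC, /trarv/ → CCVCC, /hwiwh/ → CCVCC, /twi/ → CCV.

CVC.CCVCC.CCVCC.CCV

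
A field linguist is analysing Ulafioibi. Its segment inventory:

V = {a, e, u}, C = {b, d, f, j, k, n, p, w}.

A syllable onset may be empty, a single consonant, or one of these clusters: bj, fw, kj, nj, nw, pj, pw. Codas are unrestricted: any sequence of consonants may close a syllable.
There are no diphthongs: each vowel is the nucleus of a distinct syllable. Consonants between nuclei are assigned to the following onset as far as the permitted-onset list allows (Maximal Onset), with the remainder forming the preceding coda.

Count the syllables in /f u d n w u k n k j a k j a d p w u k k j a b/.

Vowels present: u, u, a, a, u, a; each is a nucleus, giving 6 syllables.

6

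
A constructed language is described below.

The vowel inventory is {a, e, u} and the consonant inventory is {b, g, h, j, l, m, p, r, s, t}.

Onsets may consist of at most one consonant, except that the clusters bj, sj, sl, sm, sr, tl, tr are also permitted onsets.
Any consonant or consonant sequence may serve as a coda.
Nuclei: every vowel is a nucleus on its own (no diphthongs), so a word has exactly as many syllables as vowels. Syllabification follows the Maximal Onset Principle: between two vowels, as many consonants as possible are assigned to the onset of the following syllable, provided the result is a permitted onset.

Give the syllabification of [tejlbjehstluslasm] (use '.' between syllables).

tejl.bjehs.tlu.slasm

Nuclei (vowels): e, e, u, a → 4 syllables.
Between /e/ (V1) and /e/ (V2): cluster /jlbj/ — the longest permitted-onset suffix is /bj/; onset = /bj/, preceding coda = /jl/.
Between /e/ (V2) and /u/ (V3): /hstl/ splits as /hs/ + /tl/ (/tl/ is the longest suffix that is a licit onset).
Between /u/ (V3) and /a/ (V4): /sl/ is a licit onset in full, so it all attaches to the next syllable.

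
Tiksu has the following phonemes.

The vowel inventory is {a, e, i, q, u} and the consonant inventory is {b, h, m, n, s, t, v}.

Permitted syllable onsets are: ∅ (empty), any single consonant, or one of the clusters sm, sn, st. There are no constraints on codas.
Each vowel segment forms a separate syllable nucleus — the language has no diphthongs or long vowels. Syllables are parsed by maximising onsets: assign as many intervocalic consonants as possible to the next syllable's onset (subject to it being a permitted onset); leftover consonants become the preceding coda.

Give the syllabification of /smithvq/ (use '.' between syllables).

smith.vq

Vowels present: i, q; each is a nucleus, giving 2 syllables.
V1 /i/ – V2 /q/: /thv/ splits as /th/ + /v/ (/v/ is the longest suffix that is a licit onset).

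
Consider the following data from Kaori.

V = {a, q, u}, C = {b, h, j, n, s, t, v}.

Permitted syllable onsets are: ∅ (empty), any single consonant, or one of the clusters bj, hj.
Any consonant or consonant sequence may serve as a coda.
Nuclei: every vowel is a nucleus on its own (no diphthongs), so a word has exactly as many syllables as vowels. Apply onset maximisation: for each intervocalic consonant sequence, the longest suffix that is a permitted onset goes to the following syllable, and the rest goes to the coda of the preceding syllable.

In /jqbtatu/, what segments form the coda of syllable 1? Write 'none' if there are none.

Vowels present: q, a, u; each is a nucleus, giving 3 syllables.
σ1/σ2 boundary: /bt/ splits as /b/ + /t/ (/t/ is the longest suffix that is a licit onset).
σ2/σ3 boundary: just /t/ — single C goes to the following onset.
Syllabification: jqb.ta.tu.
Syllable 1 is /jqb/: onset /j/, nucleus /q/, coda /b/.

b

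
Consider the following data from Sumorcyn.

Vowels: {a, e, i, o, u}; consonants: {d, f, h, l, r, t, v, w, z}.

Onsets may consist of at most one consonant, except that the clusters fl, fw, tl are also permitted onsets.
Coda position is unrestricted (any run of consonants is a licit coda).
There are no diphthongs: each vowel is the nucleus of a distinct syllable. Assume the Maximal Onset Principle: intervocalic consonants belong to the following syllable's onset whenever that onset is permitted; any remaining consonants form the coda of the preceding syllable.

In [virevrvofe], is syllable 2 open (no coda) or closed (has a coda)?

Nuclei (vowels): i, e, o, e → 4 syllables.
/i…e/ gap (V1→V2): /r/ is a single consonant, so it becomes the next onset.
/e…o/ gap (V2→V3): /vrv/ splits as /vr/ + /v/ (/v/ is the longest suffix that is a licit onset).
/o…e/ gap (V3→V4): /f/ → onset of the next syllable (single consonants are always licit onsets).
So the parse is vi.revr.vo.fe.
Syllable 2 is /revr/ with coda /vr/, so it is closed.

closed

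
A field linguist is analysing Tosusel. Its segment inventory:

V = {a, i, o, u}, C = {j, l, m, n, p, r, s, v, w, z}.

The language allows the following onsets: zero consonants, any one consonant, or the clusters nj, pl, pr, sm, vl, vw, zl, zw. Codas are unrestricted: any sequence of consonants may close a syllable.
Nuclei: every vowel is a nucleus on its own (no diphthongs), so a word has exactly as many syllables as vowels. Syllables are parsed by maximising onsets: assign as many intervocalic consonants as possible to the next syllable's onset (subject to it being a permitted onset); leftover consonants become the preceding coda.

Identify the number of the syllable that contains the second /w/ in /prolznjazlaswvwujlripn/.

4

The vowels are o, a, a, u, i — 5 nuclei, so 5 syllables.
V1 /o/ – V2 /a/: /lznj/ — longest licit onset from the right is /nj/, leaving /lz/ as coda.
V2 /a/ – V3 /a/: /zl/ — entire cluster is a permitted onset → onset /zl/, coda ∅.
V3 /a/ – V4 /u/: /swvw/ — longest licit onset from the right is /vw/, leaving /sw/ as coda.
V4 /u/ – V5 /i/: /jlr/ — longest licit onset from the right is /r/, leaving /jl/ as coda.
Putting it together: prolz.nja.zlasw.vwujl.ripn.
The second /w/ is in the onset of syllable 4 (/vwujl/).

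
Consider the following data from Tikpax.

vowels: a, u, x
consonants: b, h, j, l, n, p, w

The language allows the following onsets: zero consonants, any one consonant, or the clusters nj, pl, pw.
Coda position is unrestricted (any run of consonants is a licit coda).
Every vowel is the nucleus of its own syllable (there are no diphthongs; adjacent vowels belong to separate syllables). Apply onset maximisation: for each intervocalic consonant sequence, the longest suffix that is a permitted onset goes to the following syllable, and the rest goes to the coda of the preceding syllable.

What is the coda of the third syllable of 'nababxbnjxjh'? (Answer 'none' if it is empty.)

b

The vowels are a, a, x, x — 4 nuclei, so 4 syllables.
/a…a/ gap (V1→V2): /b/ → onset of the next syllable (single consonants are always licit onsets).
/a…x/ gap (V2→V3): just /b/ — single C goes to the following onset.
/x…x/ gap (V3→V4): cluster /bnj/ — the longest permitted-onset suffix is /nj/; onset = /nj/, preceding coda = /b/.
So the parse is na.ba.bxb.njxjh.
Syllable 3 is /bxb/: onset /b/, nucleus /x/, coda /b/.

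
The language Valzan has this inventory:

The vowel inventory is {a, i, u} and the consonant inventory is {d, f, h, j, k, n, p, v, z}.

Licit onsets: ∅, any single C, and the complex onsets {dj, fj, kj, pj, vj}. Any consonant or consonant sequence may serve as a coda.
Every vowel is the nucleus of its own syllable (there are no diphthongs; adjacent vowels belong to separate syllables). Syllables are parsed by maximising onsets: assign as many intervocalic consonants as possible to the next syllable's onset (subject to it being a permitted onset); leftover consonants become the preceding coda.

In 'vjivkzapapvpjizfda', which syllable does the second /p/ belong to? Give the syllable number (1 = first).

Vowels present: i, a, a, i, a; each is a nucleus, giving 5 syllables.
/i…a/ gap (V1→V2): /vkz/ — longest licit onset from the right is /z/, leaving /vk/ as coda.
/a…a/ gap (V2→V3): just /p/ — single C goes to the following onset.
/a…i/ gap (V3→V4): /pvpj/ splits as /pv/ + /pj/ (/pj/ is the longest suffix that is a licit onset).
/i…a/ gap (V4→V5): cluster /zfd/ — the longest permitted-onset suffix is /d/; onset = /d/, preceding coda = /zf/.
So the parse is vjivk.za.papv.pjizf.da.
The second /p/ is in the coda of syllable 3 (/papv/).

3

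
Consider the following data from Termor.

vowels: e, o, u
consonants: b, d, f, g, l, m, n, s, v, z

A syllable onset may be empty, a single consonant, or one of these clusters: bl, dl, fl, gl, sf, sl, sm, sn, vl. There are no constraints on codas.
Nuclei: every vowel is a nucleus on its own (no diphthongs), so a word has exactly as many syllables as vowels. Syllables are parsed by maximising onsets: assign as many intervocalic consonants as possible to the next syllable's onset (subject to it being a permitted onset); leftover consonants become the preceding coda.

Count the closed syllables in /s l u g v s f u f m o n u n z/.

Vowels present: u, u, o, u; each is a nucleus, giving 4 syllables.
σ1/σ2 boundary: /gvsf/ — longest licit onset from the right is /sf/, leaving /gv/ as coda.
σ2/σ3 boundary: /fm/ splits as /f/ + /m/ (/m/ is the longest suffix that is a licit onset).
σ3/σ4 boundary: /n/ is a single consonant, so it becomes the next onset.
Result: slugv.sfuf.mo.nunz.
Classifying each syllable: /slugv/ (closed), /sfuf/ (closed), /mo/ (open), /nunz/ (closed).
Closed syllables: 3.

3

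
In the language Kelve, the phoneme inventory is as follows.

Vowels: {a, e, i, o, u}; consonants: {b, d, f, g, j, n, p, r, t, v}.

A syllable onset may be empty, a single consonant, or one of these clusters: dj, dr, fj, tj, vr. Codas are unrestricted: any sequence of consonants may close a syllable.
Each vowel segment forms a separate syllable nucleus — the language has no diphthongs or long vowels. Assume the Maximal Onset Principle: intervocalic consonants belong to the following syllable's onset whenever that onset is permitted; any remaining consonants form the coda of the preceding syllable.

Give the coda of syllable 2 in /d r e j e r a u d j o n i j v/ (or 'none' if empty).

Nuclei (vowels): e, e, a, u, o, i → 6 syllables.
σ1/σ2 boundary: /j/ → onset of the next syllable (single consonants are always licit onsets).
σ2/σ3 boundary: /r/ is a single consonant, so it becomes the next onset.
σ3/σ4 boundary: nothing intervenes; syllable break is V.V.
σ4/σ5 boundary: cluster /dj/ — /dj/ is itself a permitted onset, so the whole cluster goes right; preceding coda = ∅.
σ5/σ6 boundary: /n/ is a single consonant, so it becomes the next onset.
Syllabification: dre.je.ra.u.djo.nijv.
Syllable 2 is /je/: onset /j/, nucleus /e/, coda ∅.

none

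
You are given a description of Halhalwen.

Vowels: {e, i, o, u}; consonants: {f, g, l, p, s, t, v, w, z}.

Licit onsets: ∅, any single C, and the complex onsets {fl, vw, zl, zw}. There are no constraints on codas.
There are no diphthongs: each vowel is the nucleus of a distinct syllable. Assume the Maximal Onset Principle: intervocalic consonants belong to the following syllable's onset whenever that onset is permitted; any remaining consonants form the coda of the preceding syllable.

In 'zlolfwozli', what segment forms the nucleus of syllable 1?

o

Vowels present: o, o, i; each is a nucleus, giving 3 syllables.
The first nucleus (vowel 1 from the left) is /o/.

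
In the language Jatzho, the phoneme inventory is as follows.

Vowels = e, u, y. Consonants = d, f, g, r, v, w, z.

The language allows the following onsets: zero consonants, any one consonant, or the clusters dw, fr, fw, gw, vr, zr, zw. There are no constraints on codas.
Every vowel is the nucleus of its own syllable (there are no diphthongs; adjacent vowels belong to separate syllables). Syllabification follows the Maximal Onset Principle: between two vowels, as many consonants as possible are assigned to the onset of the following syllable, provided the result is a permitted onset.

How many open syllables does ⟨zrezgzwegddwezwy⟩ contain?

2

The vowels are e, e, e, y — 4 nuclei, so 4 syllables.
σ1/σ2 boundary: /zgzw/ — longest licit onset from the right is /zw/, leaving /zg/ as coda.
σ2/σ3 boundary: /gddw/; trying suffixes from longest down, /dw/ is the first permitted one, so coda /gd/ | onset /dw/.
σ3/σ4 boundary: /zw/ is a licit onset in full, so it all attaches to the next syllable.
Putting it together: zrezg.zwegd.dwe.zwy.
Classifying each syllable: /zrezg/ (closed), /zwegd/ (closed), /dwe/ (open), /zwy/ (open).
Open syllables: 2.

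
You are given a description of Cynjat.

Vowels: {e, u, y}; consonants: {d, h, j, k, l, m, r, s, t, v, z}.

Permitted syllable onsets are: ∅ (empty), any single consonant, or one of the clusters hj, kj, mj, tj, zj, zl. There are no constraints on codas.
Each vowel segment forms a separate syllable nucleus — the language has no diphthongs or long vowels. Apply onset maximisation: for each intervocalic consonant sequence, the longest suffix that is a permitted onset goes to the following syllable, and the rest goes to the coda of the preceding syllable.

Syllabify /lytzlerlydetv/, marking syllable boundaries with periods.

Vowels present: y, e, y, e; each is a nucleus, giving 4 syllables.
Between /y/ (V1) and /e/ (V2): /tzl/ — longest licit onset from the right is /zl/, leaving /t/ as coda.
Between /e/ (V2) and /y/ (V3): cluster /rl/ — the longest permitted-onset suffix is /l/; onset = /l/, preceding coda = /r/.
Between /y/ (V3) and /e/ (V4): /d/ → onset of the next syllable (single consonants are always licit onsets).

lyt.zler.ly.detv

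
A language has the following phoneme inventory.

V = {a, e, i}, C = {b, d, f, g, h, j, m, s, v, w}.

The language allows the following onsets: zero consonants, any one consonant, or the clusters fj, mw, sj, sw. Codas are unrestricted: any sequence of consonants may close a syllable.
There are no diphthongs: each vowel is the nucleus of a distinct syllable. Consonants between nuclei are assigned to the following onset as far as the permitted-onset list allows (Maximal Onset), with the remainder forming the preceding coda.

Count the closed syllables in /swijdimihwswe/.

The vowels are i, i, i, e — 4 nuclei, so 4 syllables.
σ1/σ2 boundary: cluster /jd/ — the longest permitted-onset suffix is /d/; onset = /d/, preceding coda = /j/.
σ2/σ3 boundary: just /m/ — single C goes to the following onset.
σ3/σ4 boundary: /hwsw/ — longest licit onset from the right is /sw/, leaving /hw/ as coda.
Putting it together: swij.di.mihw.swe.
Classifying each syllable: /swij/ (closed), /di/ (open), /mihw/ (closed), /swe/ (open).
Closed syllables: 2.

2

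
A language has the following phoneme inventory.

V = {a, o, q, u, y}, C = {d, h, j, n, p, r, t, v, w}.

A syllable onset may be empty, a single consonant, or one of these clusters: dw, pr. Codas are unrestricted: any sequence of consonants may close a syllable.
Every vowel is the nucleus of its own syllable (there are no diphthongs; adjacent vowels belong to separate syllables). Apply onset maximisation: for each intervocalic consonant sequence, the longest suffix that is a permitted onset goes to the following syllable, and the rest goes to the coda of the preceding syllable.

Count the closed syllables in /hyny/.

0

Nuclei (vowels): y, y → 2 syllables.
V1 /y/ – V2 /y/: /n/ is a single consonant, so it becomes the next onset.
Result: hy.ny.
Classifying each syllable: /hy/ (open), /ny/ (open).
Closed syllables: 0.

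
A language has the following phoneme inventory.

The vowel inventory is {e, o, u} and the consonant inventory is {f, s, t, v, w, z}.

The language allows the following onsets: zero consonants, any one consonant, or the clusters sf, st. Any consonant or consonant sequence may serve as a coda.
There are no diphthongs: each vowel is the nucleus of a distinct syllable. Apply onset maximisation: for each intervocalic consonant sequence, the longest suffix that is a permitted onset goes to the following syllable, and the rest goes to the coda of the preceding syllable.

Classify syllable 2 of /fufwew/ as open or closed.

closed

Vowels present: u, e; each is a nucleus, giving 2 syllables.
σ1/σ2 boundary: cluster /fw/ — the longest permitted-onset suffix is /w/; onset = /w/, preceding coda = /f/.
So the parse is fuf.wew.
Syllable 2 is /wew/ with coda /w/, so it is closed.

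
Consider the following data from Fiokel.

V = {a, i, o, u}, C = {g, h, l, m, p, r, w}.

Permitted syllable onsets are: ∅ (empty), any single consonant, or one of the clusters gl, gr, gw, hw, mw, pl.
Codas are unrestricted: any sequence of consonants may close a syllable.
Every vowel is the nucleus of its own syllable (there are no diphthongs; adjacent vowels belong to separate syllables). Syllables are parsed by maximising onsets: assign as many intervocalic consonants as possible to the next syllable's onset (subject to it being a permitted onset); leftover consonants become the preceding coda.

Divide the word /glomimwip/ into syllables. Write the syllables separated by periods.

Vowels present: o, i, i; each is a nucleus, giving 3 syllables.
/o…i/ gap (V1→V2): /m/ → onset of the next syllable (single consonants are always licit onsets).
/i…i/ gap (V2→V3): /mw/ is a licit onset in full, so it all attaches to the next syllable.

glo.mi.mwip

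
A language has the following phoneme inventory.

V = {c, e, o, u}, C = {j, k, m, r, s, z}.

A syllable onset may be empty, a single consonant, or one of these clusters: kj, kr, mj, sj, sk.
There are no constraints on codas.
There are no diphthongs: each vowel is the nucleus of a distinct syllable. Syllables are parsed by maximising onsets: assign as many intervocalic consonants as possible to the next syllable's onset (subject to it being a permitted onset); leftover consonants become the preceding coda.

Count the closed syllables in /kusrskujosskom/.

3

Vowels present: u, u, o, o; each is a nucleus, giving 4 syllables.
V1 /u/ – V2 /u/: /srsk/ — longest licit onset from the right is /sk/, leaving /sr/ as coda.
V2 /u/ – V3 /o/: /j/ → onset of the next syllable (single consonants are always licit onsets).
V3 /o/ – V4 /o/: /ssk/ — longest licit onset from the right is /sk/, leaving /s/ as coda.
Result: kusr.sku.jos.skom.
Classifying each syllable: /kusr/ (closed), /sku/ (open), /jos/ (closed), /skom/ (closed).
Closed syllables: 3.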